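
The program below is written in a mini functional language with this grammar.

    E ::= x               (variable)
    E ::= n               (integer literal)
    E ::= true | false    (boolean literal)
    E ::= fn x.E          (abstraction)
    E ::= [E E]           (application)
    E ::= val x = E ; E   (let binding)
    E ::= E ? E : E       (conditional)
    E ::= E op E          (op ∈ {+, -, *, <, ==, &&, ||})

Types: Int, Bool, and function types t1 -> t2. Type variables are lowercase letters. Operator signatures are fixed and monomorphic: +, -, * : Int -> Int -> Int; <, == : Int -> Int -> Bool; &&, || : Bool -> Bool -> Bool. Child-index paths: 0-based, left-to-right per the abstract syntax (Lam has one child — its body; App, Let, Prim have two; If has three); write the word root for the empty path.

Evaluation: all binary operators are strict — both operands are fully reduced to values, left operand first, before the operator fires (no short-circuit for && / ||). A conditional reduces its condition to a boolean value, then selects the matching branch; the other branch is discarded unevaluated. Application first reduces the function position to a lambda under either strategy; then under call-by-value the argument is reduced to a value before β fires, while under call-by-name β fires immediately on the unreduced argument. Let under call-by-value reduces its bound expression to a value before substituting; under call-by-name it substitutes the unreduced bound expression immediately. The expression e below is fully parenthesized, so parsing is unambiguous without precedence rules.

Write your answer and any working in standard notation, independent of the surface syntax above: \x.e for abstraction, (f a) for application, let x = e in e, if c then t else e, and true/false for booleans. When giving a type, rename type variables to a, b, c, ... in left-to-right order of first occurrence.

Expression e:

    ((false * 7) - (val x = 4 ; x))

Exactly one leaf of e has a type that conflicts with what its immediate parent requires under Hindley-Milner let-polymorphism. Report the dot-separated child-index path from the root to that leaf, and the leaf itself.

Derivation:
  unify Bool ~ Int
  FAIL: mismatch Bool ~ Int

Answer: 0.0 : false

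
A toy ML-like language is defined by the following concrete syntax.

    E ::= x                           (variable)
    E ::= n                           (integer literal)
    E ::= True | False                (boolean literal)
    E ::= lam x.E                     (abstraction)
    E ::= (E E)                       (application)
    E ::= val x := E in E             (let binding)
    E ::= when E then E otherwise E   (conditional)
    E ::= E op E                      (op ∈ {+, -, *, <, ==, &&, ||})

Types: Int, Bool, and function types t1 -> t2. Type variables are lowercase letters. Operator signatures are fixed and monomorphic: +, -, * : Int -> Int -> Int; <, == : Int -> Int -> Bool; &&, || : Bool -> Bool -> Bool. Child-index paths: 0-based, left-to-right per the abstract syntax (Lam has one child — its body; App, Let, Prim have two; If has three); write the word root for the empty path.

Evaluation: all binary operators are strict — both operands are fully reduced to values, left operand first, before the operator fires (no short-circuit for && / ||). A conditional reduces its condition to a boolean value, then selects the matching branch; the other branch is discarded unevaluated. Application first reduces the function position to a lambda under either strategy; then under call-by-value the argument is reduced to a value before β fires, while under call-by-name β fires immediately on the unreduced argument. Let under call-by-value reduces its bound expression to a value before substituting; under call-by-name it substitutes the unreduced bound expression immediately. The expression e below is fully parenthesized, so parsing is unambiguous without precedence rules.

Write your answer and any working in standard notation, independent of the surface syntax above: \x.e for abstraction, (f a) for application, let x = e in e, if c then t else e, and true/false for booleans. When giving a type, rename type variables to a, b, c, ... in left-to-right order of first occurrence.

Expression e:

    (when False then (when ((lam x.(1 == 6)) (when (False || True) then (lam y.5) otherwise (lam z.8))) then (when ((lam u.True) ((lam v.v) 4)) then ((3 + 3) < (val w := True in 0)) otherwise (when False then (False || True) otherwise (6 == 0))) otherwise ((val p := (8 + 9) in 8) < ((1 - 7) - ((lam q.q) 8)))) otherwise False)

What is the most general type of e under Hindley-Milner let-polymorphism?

Answer: Bool

Working:
  unify Bool ~ Bool
  unify Int ~ Int
  unify Int ~ Int
\x._ : a -> Bool
  unify Bool ~ Bool
  unify Bool ~ Bool
  unify Bool ~ Bool
\y._ : b -> Int
\z._ : c -> Int
  unify b -> Int ~ c -> Int
  unify b ~ c
  unify Int ~ Int
  unify a -> Bool ~ (c -> Int) -> d
  unify a ~ c -> Int
  unify Bool ~ d
_ _ : Bool
  unify Bool ~ Bool
\u._ : e -> Bool
v : f
\v._ : f -> f
  unify f -> f ~ Int -> g
  unify f ~ Int
  unify Int ~ g
_ _ : Int
  unify e -> Bool ~ Int -> h
  unify e ~ Int
  unify Bool ~ h
_ _ : Bool
  unify Bool ~ Bool
  unify Int ~ Int
  unify Int ~ Int
  unify Int ~ Int
let w : Bool
  unify Int ~ Int
  unify Bool ~ Bool
  unify Bool ~ Bool
  unify Bool ~ Bool
  unify Int ~ Int
  unify Int ~ Int
  unify Bool ~ Bool
  unify Bool ~ Bool
  unify Int ~ Int
  unify Int ~ Int
let p : Int
  unify Int ~ Int
  unify Int ~ Int
  unify Int ~ Int
  unify Int ~ Int
q : i
\q._ : i -> i
  unify i -> i ~ Int -> j
  unify i ~ Int
  unify Int ~ j
_ _ : Int
  unify Int ~ Int
  unify Int ~ Int
  unify Bool ~ Bool
  unify Bool ~ Bool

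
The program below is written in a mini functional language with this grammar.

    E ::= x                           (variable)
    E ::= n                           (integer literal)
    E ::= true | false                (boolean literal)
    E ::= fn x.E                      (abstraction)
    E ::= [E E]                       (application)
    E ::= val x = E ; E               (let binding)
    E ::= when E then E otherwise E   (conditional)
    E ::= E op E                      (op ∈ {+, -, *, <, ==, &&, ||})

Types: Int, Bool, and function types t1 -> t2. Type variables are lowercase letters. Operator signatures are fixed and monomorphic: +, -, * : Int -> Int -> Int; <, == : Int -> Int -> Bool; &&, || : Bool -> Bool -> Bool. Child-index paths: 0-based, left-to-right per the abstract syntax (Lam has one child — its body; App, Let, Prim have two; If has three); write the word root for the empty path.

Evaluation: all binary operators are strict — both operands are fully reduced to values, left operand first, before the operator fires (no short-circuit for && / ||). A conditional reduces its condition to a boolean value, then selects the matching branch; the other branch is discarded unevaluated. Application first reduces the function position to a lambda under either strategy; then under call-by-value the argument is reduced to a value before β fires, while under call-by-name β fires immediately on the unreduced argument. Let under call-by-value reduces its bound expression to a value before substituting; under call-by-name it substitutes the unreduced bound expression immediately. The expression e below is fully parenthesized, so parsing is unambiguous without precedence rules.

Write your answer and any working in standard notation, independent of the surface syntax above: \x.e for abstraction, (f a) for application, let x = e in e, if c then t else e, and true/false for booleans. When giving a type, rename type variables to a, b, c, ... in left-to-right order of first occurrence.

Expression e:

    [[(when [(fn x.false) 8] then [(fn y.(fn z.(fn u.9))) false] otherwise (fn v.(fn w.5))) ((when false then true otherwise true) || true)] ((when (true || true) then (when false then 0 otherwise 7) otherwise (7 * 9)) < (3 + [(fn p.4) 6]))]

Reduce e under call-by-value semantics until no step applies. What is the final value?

Derivation:
step 0: (((if ((\x.false) 8) then ((\y.(\z.(\u.9))) false) else (\v.(\w.5))) ((if false then true else true) || true)) ((if (true || true) then (if false then 0 else 7) else (7 * 9)) < (3 + ((\p.4) 6))))
step 1: [beta@0.0.0] (((if false then ((\y.(\z.(\u.9))) false) else (\v.(\w.5))) ((if false then true else true) || true)) ((if (true || true) then (if false then 0 else 7) else (7 * 9)) < (3 + ((\p.4) 6))))
step 2: [if@0.0] (((\v.(\w.5)) ((if false then true else true) || true)) ((if (true || true) then (if false then 0 else 7) else (7 * 9)) < (3 + ((\p.4) 6))))
step 3: [if@0.1.0] (((\v.(\w.5)) (true || true)) ((if (true || true) then (if false then 0 else 7) else (7 * 9)) < (3 + ((\p.4) 6))))
step 4: [delta@0.1] (((\v.(\w.5)) true) ((if (true || true) then (if false then 0 else 7) else (7 * 9)) < (3 + ((\p.4) 6))))
step 5: [beta@0] ((\w.5) ((if (true || true) then (if false then 0 else 7) else (7 * 9)) < (3 + ((\p.4) 6))))
step 6: [delta@1.0.0] ((\w.5) ((if true then (if false then 0 else 7) else (7 * 9)) < (3 + ((\p.4) 6))))
step 7: [if@1.0] ((\w.5) ((if false then 0 else 7) < (3 + ((\p.4) 6))))
step 8: [if@1.0] ((\w.5) (7 < (3 + ((\p.4) 6))))
step 9: [beta@1.1.1] ((\w.5) (7 < (3 + 4)))
step 10: [delta@1.1] ((\w.5) (7 < 7))
step 11: [delta@1] ((\w.5) false)
step 12: [beta@root] 5

Answer: 5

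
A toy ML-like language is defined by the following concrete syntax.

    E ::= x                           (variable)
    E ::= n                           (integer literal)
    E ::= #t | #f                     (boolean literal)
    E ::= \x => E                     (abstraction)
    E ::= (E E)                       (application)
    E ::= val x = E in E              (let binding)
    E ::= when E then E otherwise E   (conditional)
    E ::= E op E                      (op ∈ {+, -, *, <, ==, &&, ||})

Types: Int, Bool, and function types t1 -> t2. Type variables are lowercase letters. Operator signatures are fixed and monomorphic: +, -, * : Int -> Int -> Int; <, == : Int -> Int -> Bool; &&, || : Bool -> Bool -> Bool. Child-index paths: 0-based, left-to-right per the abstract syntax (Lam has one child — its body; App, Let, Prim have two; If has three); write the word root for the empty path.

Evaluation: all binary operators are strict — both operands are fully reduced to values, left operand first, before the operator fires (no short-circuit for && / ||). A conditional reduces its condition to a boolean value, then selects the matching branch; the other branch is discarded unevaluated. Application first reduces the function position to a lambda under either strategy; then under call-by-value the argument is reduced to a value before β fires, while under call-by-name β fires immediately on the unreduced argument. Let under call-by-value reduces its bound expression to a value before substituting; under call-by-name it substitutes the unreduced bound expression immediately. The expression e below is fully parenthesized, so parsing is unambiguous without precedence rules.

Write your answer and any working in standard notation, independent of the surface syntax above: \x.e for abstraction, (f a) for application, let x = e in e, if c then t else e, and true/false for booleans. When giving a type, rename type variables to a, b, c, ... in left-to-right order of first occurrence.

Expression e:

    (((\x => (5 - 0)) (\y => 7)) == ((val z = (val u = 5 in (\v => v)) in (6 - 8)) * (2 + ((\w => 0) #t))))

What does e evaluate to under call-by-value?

Answer: false

Derivation:
step 0: (((\x.(5 - 0)) (\y.7)) == ((let z = (let u = 5 in (\v.v)) in (6 - 8)) * (2 + ((\w.0) true))))
step 1: [beta@0] ((5 - 0) == ((let z = (let u = 5 in (\v.v)) in (6 - 8)) * (2 + ((\w.0) true))))
step 2: [delta@0] (5 == ((let z = (let u = 5 in (\v.v)) in (6 - 8)) * (2 + ((\w.0) true))))
step 3: [let@1.0.0] (5 == ((let z = (\v.v) in (6 - 8)) * (2 + ((\w.0) true))))
step 4: [let@1.0] (5 == ((6 - 8) * (2 + ((\w.0) true))))
step 5: [delta@1.0] (5 == (-2 * (2 + ((\w.0) true))))
step 6: [beta@1.1.1] (5 == (-2 * (2 + 0)))
step 7: [delta@1.1] (5 == (-2 * 2))
step 8: [delta@1] (5 == -4)
step 9: [delta@root] false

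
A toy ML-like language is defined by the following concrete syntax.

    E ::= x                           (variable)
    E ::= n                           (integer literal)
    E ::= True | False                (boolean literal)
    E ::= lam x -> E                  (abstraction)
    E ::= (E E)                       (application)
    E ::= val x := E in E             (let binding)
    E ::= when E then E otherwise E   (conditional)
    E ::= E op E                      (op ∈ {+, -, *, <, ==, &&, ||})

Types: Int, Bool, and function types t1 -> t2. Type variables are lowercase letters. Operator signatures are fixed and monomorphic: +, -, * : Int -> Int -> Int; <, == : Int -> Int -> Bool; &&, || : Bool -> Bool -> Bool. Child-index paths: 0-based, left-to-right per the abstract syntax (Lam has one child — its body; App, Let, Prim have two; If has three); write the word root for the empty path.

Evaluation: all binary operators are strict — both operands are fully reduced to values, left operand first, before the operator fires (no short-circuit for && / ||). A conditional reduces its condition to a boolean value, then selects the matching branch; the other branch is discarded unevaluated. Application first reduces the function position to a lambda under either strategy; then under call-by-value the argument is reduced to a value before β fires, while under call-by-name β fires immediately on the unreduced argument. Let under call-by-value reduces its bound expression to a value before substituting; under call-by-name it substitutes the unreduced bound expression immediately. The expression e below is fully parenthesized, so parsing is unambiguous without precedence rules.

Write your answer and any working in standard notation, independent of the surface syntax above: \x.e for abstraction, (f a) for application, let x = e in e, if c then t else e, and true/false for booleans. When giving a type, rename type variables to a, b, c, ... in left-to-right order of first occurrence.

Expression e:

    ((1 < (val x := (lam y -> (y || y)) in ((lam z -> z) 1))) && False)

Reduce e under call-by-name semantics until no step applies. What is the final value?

Working:
step 0: ((1 < (let x = (\y.(y || y)) in ((\z.z) 1))) && false)
step 1: [let@0.1] ((1 < ((\z.z) 1)) && false)
step 2: [beta@0.1] ((1 < 1) && false)
step 3: [delta@0] (false && false)
step 4: [delta@root] false

Answer: false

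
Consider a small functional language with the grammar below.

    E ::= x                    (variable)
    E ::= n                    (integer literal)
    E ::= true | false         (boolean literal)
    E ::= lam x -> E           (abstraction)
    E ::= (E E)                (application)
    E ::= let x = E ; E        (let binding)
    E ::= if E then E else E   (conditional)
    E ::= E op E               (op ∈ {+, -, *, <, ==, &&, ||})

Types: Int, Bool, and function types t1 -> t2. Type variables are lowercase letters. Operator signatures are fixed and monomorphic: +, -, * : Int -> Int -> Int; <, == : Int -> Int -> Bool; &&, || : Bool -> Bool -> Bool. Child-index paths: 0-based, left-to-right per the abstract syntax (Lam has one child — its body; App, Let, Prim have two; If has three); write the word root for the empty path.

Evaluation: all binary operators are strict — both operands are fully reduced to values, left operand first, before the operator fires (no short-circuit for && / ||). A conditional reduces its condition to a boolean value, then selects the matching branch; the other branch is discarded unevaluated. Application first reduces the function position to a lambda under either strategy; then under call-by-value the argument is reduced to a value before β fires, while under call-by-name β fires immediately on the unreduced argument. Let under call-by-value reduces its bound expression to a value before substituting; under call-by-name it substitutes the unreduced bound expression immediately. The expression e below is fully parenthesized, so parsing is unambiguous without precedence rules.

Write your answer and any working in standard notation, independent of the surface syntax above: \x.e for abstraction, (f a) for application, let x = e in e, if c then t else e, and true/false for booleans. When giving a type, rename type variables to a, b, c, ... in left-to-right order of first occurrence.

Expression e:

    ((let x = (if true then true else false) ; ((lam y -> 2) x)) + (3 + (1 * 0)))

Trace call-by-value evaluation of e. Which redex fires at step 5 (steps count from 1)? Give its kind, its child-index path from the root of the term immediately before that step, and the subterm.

Answer: delta at 1 : (3 + 0)

Working:
step 0: ((let x = (if true then true else false) in ((\y.2) x)) + (3 + (1 * 0)))
step 1: [if@0.0] ((let x = true in ((\y.2) x)) + (3 + (1 * 0)))
step 2: [let@0] (((\y.2) true) + (3 + (1 * 0)))
step 3: [beta@0] (2 + (3 + (1 * 0)))
step 4: [delta@1.1] (2 + (3 + 0))
step 5: [delta@1] (2 + 3)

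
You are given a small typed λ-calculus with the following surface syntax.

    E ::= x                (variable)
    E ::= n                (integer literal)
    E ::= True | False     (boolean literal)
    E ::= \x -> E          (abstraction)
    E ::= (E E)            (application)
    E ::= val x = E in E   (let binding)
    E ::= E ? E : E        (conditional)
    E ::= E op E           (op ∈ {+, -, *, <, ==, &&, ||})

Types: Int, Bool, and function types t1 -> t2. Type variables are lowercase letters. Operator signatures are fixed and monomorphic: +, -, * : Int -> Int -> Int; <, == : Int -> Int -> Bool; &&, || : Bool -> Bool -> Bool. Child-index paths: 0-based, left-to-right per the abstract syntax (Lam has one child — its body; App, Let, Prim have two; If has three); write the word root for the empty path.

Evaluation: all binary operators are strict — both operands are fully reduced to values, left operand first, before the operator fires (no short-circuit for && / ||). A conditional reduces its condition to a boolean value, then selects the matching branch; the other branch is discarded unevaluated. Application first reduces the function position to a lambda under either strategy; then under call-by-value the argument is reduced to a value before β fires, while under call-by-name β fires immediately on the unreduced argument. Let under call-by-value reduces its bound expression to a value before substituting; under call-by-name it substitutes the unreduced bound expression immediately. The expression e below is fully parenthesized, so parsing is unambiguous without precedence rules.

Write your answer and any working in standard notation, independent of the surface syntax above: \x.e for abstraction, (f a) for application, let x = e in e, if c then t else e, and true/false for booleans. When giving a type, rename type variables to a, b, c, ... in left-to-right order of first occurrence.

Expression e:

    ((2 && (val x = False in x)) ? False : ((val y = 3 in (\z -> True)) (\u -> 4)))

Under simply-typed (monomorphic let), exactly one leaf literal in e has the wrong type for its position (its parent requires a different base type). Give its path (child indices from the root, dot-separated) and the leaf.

Answer: 0.0 : 2

Working:
  unify Int ~ Bool
  FAIL: mismatch Int ~ Bool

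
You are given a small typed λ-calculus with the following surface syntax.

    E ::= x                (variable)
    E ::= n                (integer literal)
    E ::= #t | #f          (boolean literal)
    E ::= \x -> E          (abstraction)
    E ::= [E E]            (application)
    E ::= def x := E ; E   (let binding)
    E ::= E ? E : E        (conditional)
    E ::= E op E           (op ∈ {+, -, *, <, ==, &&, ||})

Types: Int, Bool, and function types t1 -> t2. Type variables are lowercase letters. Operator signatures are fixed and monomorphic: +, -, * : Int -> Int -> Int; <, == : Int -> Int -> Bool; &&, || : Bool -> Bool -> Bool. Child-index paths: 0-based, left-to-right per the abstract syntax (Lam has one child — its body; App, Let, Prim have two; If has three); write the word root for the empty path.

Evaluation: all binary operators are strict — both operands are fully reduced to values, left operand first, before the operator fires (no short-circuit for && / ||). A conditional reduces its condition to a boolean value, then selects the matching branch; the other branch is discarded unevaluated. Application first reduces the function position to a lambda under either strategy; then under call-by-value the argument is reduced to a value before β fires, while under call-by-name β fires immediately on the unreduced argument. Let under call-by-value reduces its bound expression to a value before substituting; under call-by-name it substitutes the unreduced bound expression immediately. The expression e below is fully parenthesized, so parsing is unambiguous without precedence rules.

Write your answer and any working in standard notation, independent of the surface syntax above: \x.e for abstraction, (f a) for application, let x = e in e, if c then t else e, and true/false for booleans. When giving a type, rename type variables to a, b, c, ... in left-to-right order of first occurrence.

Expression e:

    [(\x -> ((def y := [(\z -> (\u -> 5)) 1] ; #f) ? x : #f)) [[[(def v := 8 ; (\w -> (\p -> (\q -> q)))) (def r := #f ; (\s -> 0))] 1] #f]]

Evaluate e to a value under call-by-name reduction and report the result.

Working:
step 0: ((\x.(if (let y = ((\z.(\u.5)) 1) in false) then x else false)) ((((let v = 8 in (\w.(\p.(\q.q)))) (let r = false in (\s.0))) 1) false))
step 1: [beta@root] (if (let y = ((\z.(\u.5)) 1) in false) then ((((let v = 8 in (\w.(\p.(\q.q)))) (let r = false in (\s.0))) 1) false) else false)
step 2: [let@0] (if false then ((((let v = 8 in (\w.(\p.(\q.q)))) (let r = false in (\s.0))) 1) false) else false)
step 3: [if@root] false

Answer: false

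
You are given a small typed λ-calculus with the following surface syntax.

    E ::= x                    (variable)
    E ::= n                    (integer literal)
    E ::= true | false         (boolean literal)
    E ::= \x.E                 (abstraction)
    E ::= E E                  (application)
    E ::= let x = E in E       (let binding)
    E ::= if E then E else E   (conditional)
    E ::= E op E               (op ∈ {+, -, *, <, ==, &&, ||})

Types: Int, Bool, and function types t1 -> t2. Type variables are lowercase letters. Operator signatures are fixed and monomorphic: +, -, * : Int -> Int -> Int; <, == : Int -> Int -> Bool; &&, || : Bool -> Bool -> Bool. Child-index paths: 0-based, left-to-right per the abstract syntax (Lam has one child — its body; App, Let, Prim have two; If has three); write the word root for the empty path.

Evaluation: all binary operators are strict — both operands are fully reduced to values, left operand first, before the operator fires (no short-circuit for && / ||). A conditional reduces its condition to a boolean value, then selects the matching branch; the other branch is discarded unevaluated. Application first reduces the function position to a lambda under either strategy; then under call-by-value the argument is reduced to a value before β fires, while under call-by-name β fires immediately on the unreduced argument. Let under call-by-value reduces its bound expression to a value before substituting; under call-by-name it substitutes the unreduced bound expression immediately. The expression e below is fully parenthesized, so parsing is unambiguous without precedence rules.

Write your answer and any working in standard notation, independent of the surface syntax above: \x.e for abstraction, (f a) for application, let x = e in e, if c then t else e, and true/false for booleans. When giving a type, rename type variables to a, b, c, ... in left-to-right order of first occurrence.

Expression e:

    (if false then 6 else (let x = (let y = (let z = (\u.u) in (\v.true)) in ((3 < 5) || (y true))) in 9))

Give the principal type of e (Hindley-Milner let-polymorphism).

Derivation:
  unify Bool ~ Bool
u : a
\u._ : a -> a
let z : forall. a -> a
\v._ : b -> Bool
let y : forall. b -> Bool
  unify Int ~ Int
  unify Int ~ Int
  unify Bool ~ Bool
y : c -> Bool
  unify c -> Bool ~ Bool -> d
  unify c ~ Bool
  unify Bool ~ d
_ _ : Bool
  unify Bool ~ Bool
let x : Bool
  unify Int ~ Int

Answer: Int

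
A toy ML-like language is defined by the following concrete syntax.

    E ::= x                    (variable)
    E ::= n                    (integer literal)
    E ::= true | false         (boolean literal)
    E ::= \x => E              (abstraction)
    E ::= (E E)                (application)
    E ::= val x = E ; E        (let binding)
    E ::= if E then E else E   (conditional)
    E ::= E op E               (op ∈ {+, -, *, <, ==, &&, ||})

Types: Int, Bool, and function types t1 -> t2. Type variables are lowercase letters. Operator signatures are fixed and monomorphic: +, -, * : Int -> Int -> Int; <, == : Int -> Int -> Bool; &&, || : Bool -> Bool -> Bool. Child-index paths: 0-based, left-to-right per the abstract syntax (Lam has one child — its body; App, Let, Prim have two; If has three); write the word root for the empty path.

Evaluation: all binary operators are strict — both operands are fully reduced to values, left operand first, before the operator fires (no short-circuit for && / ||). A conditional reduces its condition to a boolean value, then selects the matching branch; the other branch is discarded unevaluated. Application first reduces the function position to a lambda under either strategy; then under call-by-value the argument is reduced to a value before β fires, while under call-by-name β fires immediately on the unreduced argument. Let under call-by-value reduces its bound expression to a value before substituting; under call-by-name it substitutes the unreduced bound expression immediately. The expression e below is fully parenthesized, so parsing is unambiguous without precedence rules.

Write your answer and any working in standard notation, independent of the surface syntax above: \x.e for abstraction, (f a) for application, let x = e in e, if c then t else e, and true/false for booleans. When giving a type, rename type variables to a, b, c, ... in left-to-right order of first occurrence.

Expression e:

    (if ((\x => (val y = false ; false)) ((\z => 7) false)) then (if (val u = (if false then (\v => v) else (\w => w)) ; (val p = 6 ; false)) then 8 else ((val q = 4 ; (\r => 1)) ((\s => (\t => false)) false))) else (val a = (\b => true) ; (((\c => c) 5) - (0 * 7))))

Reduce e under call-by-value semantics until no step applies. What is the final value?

Trace:
step 0: (if ((\x.(let y = false in false)) ((\z.7) false)) then (if (let u = (if false then (\v.v) else (\w.w)) in (let p = 6 in false)) then 8 else ((let q = 4 in (\r.1)) ((\s.(\t.false)) false))) else (let a = (\b.true) in (((\c.c) 5) - (0 * 7))))
step 1: [beta@0.1] (if ((\x.(let y = false in false)) 7) then (if (let u = (if false then (\v.v) else (\w.w)) in (let p = 6 in false)) then 8 else ((let q = 4 in (\r.1)) ((\s.(\t.false)) false))) else (let a = (\b.true) in (((\c.c) 5) - (0 * 7))))
step 2: [beta@0] (if (let y = false in false) then (if (let u = (if false then (\v.v) else (\w.w)) in (let p = 6 in false)) then 8 else ((let q = 4 in (\r.1)) ((\s.(\t.false)) false))) else (let a = (\b.true) in (((\c.c) 5) - (0 * 7))))
step 3: [let@0] (if false then (if (let u = (if false then (\v.v) else (\w.w)) in (let p = 6 in false)) then 8 else ((let q = 4 in (\r.1)) ((\s.(\t.false)) false))) else (let a = (\b.true) in (((\c.c) 5) - (0 * 7))))
step 4: [if@root] (let a = (\b.true) in (((\c.c) 5) - (0 * 7)))
step 5: [let@root] (((\c.c) 5) - (0 * 7))
step 6: [beta@0] (5 - (0 * 7))
step 7: [delta@1] (5 - 0)
step 8: [delta@root] 5

Answer: 5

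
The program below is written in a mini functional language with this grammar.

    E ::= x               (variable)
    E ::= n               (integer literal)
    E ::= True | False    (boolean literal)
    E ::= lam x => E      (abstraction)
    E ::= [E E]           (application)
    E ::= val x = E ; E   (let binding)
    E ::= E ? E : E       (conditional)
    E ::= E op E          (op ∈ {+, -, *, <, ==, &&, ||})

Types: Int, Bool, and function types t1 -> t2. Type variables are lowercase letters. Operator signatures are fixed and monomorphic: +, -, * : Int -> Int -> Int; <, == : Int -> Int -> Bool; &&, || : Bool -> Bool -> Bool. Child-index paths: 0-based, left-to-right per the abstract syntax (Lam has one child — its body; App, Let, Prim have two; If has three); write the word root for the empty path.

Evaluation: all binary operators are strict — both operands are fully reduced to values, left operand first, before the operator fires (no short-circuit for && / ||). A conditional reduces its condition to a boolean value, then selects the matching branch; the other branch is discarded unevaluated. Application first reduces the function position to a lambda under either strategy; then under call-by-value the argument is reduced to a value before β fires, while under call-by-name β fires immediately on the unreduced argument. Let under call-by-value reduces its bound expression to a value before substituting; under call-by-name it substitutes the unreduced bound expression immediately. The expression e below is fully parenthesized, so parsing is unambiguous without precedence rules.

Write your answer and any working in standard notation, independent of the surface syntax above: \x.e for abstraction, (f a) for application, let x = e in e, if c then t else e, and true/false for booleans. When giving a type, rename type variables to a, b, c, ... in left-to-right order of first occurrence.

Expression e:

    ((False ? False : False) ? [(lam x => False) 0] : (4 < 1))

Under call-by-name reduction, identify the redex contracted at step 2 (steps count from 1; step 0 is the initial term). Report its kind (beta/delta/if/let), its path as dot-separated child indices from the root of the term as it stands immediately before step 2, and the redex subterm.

Answer: if at root : (if false then ((\x.false) 0) else (4 < 1))

Trace:
step 0: (if (if false then false else false) then ((\x.false) 0) else (4 < 1))
step 1: [if@0] (if false then ((\x.false) 0) else (4 < 1))
step 2: [if@root] (4 < 1)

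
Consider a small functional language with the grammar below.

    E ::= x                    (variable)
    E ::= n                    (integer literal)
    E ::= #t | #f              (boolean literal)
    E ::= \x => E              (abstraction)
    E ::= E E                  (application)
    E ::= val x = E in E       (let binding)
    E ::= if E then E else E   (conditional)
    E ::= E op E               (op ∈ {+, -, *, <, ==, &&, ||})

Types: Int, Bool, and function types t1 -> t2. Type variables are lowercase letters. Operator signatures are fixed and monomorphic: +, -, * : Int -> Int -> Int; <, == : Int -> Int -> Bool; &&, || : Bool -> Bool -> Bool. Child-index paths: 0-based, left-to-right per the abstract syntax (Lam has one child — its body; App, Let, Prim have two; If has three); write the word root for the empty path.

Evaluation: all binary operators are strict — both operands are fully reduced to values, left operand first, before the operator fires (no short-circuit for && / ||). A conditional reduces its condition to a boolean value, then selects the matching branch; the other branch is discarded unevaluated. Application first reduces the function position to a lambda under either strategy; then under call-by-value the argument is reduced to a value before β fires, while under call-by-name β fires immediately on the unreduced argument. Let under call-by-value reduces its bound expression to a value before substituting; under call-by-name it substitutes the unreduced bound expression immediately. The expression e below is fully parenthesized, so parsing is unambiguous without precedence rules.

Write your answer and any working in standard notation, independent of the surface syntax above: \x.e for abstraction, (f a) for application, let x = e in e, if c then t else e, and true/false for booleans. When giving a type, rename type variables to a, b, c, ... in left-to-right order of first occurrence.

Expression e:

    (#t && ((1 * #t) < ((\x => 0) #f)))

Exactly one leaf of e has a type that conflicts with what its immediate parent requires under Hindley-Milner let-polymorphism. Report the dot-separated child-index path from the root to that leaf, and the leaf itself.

Answer: 1.0.1 : true

Working:
  unify Bool ~ Bool
  unify Int ~ Int
  unify Bool ~ Int
  FAIL: mismatch Bool ~ Int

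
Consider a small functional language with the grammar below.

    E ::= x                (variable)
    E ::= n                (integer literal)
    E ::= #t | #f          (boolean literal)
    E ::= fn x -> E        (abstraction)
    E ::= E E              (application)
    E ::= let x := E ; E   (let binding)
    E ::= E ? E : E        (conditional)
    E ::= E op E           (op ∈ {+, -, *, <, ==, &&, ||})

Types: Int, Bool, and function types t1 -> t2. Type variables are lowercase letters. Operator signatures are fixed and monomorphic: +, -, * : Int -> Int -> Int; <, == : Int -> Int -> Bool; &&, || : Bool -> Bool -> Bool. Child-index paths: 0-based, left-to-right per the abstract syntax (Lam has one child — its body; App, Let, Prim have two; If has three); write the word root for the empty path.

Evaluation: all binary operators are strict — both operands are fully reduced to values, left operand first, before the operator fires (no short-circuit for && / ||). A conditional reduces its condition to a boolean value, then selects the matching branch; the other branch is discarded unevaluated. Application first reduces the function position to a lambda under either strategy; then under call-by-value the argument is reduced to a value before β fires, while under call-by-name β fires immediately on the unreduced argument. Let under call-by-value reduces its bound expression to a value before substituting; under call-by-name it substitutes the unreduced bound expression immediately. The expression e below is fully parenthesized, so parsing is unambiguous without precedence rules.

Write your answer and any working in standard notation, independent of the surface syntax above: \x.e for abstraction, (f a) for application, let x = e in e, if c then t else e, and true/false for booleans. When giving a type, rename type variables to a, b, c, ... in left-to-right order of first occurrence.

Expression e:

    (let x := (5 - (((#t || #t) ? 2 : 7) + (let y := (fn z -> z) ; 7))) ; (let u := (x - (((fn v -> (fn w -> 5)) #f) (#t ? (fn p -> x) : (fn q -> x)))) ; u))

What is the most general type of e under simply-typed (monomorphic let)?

Working:
  unify Int ~ Int
  unify Bool ~ Bool
  unify Bool ~ Bool
  unify Bool ~ Bool
  unify Int ~ Int
  unify Int ~ Int
z : a
\z._ : a -> a
let y : a -> a
  unify Int ~ Int
  unify Int ~ Int
let x : Int
x : Int
  unify Int ~ Int
\w._ : c -> Int
\v._ : b -> c -> Int
  unify b -> c -> Int ~ Bool -> d
  unify b ~ Bool
  unify c -> Int ~ d
_ _ : c -> Int
  unify Bool ~ Bool
x : Int
\p._ : e -> Int
x : Int
\q._ : f -> Int
  unify e -> Int ~ f -> Int
  unify e ~ f
  unify Int ~ Int
  unify c -> Int ~ (f -> Int) -> g
  unify c ~ f -> Int
  unify Int ~ g
_ _ : Int
  unify Int ~ Int
let u : Int
u : Int

Answer: Int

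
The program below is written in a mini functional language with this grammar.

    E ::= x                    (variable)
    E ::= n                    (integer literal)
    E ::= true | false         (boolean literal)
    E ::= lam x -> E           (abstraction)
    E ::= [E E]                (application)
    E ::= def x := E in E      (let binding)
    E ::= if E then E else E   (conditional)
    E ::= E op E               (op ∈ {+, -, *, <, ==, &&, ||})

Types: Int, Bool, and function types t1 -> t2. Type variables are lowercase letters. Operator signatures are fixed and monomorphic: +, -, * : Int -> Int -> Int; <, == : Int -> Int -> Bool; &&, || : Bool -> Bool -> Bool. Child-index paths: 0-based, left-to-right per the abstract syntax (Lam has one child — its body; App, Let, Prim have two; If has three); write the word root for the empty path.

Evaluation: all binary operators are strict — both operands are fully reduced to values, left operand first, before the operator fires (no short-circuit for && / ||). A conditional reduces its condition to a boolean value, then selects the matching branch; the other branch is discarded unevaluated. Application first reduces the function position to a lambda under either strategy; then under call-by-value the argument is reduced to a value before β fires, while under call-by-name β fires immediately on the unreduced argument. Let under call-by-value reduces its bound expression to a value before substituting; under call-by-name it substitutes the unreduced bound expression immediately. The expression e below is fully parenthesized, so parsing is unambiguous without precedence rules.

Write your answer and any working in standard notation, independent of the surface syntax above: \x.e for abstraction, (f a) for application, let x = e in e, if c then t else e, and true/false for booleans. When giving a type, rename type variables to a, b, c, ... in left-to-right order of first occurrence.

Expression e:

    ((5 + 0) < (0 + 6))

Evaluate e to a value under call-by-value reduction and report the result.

Working:
step 0: ((5 + 0) < (0 + 6))
step 1: [delta@0] (5 < (0 + 6))
step 2: [delta@1] (5 < 6)
step 3: [delta@root] true

Answer: true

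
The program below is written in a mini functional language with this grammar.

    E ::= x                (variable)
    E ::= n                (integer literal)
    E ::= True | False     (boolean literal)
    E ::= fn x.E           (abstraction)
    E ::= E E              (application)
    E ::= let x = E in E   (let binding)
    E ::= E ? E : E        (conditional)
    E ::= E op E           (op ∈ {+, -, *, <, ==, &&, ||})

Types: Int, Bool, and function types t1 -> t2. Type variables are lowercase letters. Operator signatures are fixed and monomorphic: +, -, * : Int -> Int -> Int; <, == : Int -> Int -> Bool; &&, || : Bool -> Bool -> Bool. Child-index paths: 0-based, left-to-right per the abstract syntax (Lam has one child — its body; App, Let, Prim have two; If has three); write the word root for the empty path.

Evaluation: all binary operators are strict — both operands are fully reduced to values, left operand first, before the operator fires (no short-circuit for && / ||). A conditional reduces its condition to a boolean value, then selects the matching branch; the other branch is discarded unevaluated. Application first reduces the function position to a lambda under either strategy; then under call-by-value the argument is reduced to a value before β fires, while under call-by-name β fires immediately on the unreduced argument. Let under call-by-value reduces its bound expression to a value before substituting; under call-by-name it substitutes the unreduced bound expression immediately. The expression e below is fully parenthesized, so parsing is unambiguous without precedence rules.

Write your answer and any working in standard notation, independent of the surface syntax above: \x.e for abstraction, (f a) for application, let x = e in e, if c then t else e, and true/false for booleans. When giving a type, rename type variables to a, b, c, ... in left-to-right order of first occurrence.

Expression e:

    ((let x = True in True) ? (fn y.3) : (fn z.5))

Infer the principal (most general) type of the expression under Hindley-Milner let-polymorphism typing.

Answer: a -> Int

Working:
let x : Bool
  unify Bool ~ Bool
\y._ : a -> Int
\z._ : b -> Int
  unify a -> Int ~ b -> Int
  unify a ~ b
  unify Int ~ Int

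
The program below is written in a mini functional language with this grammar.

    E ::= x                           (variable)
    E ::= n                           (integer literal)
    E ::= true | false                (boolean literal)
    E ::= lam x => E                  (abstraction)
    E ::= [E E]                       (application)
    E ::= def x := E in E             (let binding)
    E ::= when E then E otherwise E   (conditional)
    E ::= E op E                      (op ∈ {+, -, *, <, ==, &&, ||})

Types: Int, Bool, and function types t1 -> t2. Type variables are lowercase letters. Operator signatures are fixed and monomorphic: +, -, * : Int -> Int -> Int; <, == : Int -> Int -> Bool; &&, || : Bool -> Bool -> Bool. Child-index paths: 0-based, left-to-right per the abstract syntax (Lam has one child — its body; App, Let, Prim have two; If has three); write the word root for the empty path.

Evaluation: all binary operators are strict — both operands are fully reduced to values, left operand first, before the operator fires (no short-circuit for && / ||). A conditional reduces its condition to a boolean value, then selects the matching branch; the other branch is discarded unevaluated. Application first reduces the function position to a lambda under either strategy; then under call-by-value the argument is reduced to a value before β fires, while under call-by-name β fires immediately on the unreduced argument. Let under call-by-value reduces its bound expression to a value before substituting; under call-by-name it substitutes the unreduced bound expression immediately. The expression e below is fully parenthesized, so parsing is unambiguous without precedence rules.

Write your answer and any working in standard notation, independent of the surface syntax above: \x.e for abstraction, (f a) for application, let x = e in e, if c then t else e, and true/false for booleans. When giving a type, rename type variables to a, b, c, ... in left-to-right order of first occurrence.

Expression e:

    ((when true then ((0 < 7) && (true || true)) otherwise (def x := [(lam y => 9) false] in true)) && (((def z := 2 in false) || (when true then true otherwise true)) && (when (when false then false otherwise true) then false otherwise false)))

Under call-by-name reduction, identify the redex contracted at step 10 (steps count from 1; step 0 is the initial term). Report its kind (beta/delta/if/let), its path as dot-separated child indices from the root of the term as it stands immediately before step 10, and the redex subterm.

Answer: delta at 1 : (true && false)

Trace:
step 0: ((if true then ((0 < 7) && (true || true)) else (let x = ((\y.9) false) in true)) && (((let z = 2 in false) || (if true then true else true)) && (if (if false then false else true) then false else false)))
step 1: [if@0] (((0 < 7) && (true || true)) && (((let z = 2 in false) || (if true then true else true)) && (if (if false then false else true) then false else false)))
step 2: [delta@0.0] ((true && (true || true)) && (((let z = 2 in false) || (if true then true else true)) && (if (if false then false else true) then false else false)))
step 3: [delta@0.1] ((true && true) && (((let z = 2 in false) || (if true then true else true)) && (if (if false then false else true) then false else false)))
step 4: [delta@0] (true && (((let z = 2 in false) || (if true then true else true)) && (if (if false then false else true) then false else false)))
step 5: [let@1.0.0] (true && ((false || (if true then true else true)) && (if (if false then false else true) then false else false)))
step 6: [if@1.0.1] (true && ((false || true) && (if (if false then false else true) then false else false)))
step 7: [delta@1.0] (true && (true && (if (if false then false else true) then false else false)))
step 8: [if@1.1.0] (true && (true && (if true then false else false)))
step 9: [if@1.1] (true && (true && false))
step 10: [delta@1] (true && false)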